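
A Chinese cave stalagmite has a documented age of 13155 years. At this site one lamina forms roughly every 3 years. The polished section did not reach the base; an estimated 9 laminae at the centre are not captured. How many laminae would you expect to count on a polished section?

4376 laminae

One lamina every 3 years means 13155 / 3 = 4385 laminae.
Less the 9 uncaptured laminae: 4385 − 9 = 4376.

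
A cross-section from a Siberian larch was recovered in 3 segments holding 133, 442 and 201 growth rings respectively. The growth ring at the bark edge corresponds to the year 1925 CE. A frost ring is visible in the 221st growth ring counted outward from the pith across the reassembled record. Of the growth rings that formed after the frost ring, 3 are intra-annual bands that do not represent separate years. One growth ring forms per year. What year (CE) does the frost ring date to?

1373 CE

Total growth rings = 133 + 442 + 201 = 776.
The frost ring sits at growth ring 221 from the pith, so 776 − 221 = 555 growth rings formed after it.
Excluding 3 false growth rings: 555 − 3 = 552.
Counting back 552 years from 1925 CE places the frost ring in 1925 − 552 = 1373 CE.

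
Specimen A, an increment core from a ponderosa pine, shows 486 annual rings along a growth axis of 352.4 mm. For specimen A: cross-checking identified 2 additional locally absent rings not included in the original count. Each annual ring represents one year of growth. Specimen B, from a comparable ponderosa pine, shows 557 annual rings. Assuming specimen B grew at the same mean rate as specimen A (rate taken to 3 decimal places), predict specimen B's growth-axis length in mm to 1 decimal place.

Specimen A: true annual ring count = 486 + 2 = 488.
A: Mean rate = 352.4 mm / 488 years ≈ 0.722 mm/yr.
B's length ≈ 0.722 × 557 = 402.2 mm.

402.2 mm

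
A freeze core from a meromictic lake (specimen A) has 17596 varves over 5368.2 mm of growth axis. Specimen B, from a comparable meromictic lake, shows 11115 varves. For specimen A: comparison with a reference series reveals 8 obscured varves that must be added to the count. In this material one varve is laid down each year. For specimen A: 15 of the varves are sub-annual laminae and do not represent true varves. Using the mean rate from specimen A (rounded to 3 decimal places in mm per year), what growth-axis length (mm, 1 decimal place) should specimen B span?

Specimen A: correcting the raw count gives 17596 − 15 + 8 = 17589 true varves.
A: Extension rate ≈ 5368.2 / 17589 = 0.305 mm per year.
B's length ≈ 0.305 × 11115 = 3390.1 mm.

3390.1 mm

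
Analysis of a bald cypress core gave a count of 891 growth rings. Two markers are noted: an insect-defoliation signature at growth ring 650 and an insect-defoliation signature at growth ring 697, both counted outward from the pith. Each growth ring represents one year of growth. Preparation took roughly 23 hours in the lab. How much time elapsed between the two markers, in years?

47 years

697 − 650 = 47 growth rings lie between the two events.
That is 47 years at one growth ring per year.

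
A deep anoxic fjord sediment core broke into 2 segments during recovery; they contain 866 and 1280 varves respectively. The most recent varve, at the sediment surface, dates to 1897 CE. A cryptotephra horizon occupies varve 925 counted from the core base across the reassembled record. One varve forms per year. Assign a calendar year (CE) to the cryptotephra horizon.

Total varves = 866 + 1280 = 2146.
2146 − 925 = 1221 varves lie beyond the cryptotephra horizon toward the sediment surface.
The varve at the sediment surface is 1897 CE, so the cryptotephra horizon dates to 1897 − 1221 = 676 CE.

676 CE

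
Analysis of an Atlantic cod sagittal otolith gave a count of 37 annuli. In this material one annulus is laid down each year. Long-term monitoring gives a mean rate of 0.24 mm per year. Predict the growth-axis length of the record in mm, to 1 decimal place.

The record spans 37 years at 0.24 mm per year.
Length ≈ 0.24 × 37 = 8.9 mm.

8.9 mm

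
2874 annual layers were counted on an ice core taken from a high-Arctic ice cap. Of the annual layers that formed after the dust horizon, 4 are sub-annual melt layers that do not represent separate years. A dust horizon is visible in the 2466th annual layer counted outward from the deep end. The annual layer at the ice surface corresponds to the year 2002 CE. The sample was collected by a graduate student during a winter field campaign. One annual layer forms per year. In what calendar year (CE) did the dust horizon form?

1598 CE

2874 − 2466 = 408 annual layers lie beyond the dust horizon toward the ice surface.
Excluding 4 false annual layers: 408 − 4 = 404.
Counting back 404 years from 2002 CE places the dust horizon in 2002 − 404 = 1598 CE.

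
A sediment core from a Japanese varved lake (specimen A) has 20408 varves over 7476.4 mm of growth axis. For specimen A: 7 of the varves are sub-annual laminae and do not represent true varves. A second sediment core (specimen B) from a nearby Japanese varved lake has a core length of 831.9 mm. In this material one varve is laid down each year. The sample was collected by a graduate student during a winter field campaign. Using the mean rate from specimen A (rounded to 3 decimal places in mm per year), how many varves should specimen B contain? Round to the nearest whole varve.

2273 varves

Specimen A: after corrections the count is 20408 − 7 = 20401 varves.
A: Extension rate ≈ 7476.4 / 20401 = 0.366 mm/year.
For B, 831.9 / 0.366 = 2272.95 years ≈ 2273 varves.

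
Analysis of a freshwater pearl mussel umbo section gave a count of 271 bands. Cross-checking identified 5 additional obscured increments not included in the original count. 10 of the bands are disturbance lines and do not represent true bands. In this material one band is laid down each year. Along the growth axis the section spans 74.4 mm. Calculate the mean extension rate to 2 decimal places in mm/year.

0.28 mm/year

Adjusted count: 271 − 10 + 5 = 266 bands.
Mean rate = 74.4 mm / 266 years ≈ 0.28 mm/year.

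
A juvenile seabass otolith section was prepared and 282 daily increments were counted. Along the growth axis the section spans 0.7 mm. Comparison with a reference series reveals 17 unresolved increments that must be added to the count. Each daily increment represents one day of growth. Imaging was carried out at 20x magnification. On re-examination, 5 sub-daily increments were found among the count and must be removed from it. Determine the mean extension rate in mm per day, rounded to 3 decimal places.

0.002 mm per day

Adjusted count: 282 − 5 + 17 = 294 daily increments.
0.7 mm over 294 days gives 0.7 / 294 ≈ 0.002 mm per day.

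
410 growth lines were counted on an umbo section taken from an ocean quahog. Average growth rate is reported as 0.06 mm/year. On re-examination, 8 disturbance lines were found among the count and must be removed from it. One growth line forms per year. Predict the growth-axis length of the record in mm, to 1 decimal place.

24.1 mm

Adjusted count: 410 − 8 = 402 growth lines.
Length ≈ 0.06 × 402 = 24.1 mm.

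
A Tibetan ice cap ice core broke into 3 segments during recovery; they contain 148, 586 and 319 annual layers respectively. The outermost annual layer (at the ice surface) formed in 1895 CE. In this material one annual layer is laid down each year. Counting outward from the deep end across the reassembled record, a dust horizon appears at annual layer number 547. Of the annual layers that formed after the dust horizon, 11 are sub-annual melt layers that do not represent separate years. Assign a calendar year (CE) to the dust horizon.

1400 CE

Total annual layers = 148 + 586 + 319 = 1053.
The dust horizon sits at annual layer 547 from the deep end, so 1053 − 547 = 506 annual layers formed after it.
Removing the 11 false annual layers leaves 506 − 11 = 495 true annual layers beyond the dust horizon.
The annual layer at the ice surface is 1895 CE, so the dust horizon dates to 1895 − 495 = 1400 CE.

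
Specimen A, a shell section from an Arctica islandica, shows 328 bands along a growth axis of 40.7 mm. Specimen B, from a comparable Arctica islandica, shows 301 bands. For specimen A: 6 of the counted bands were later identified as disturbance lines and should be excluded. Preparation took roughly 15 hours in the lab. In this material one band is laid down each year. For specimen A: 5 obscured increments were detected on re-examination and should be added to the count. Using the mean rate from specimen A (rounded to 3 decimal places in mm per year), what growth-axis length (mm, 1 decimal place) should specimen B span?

37.3 mm

Specimen A: adjusted count: 328 − 6 + 5 = 327 bands.
A: Extension rate ≈ 40.7 / 327 = 0.124 mm/year.
B's length ≈ 0.124 × 301 = 37.3 mm.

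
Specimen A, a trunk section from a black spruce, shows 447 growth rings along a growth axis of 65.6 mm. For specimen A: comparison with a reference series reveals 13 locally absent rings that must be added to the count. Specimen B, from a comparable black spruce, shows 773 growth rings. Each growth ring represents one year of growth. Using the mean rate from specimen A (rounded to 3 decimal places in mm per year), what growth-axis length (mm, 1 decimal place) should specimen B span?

110.5 mm

Specimen A: after corrections the count is 447 + 13 = 460 growth rings.
A: Mean rate = 65.6 mm / 460 years ≈ 0.143 mm/year.
For B, 0.143 mm/year × 773 years = 110.5 mm.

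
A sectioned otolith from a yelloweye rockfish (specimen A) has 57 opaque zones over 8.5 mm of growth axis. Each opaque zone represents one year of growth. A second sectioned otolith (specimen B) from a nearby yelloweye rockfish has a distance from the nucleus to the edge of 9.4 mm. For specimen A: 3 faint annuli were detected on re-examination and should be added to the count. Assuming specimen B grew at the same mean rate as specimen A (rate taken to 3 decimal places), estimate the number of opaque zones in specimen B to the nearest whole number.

Specimen A: after corrections the count is 57 + 3 = 60 opaque zones.
A: 8.5 mm over 60 years gives 8.5 / 60 ≈ 0.142 mm/yr.
B spans 9.4 / 0.142 = 66.20 years ≈ 66 opaque zones.

66 opaque zones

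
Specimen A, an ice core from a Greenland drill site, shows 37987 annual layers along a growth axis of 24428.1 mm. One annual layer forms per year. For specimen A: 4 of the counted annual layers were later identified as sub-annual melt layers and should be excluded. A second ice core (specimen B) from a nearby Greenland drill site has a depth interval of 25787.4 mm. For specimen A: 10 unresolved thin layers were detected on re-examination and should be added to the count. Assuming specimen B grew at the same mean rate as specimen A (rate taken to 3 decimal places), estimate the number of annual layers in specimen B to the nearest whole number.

40105 annual layers

Specimen A: adjusted count: 37987 − 4 + 10 = 37993 annual layers.
A: Extension rate ≈ 24428.1 / 37993 = 0.643 mm/year.
B spans 25787.4 / 0.643 = 40104.82 years ≈ 40105 annual layers.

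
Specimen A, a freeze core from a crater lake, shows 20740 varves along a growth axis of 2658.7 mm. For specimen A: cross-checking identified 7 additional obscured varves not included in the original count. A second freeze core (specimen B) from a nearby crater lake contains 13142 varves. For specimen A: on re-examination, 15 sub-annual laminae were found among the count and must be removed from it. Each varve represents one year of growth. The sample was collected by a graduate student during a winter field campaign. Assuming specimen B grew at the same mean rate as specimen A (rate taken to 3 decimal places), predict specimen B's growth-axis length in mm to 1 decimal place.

Specimen A: correcting the raw count gives 20740 − 15 + 7 = 20732 true varves.
A: 2658.7 mm over 20732 years gives 2658.7 / 20732 ≈ 0.128 mm per year.
For B, 0.128 mm/year × 13142 years = 1682.2 mm.

1682.2 mm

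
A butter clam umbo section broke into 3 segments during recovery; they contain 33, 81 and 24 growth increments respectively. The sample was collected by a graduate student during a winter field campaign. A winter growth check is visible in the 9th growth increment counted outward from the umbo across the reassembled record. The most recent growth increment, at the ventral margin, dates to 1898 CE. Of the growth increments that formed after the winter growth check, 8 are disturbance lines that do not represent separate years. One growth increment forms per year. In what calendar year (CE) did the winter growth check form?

1777 CE

Total growth increments = 33 + 81 + 24 = 138.
The winter growth check sits at growth increment 9 from the umbo, so 138 − 9 = 129 growth increments formed after it.
Excluding 8 false growth increments: 129 − 8 = 121.
1898 − 121 = 1777 CE.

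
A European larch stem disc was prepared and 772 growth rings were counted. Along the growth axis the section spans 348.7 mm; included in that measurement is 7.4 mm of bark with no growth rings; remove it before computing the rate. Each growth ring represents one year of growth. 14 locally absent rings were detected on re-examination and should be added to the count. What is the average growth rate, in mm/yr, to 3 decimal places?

Adjusted count: 772 + 14 = 786 growth rings.
Net length = 348.7 − 7.4 = 341.3 mm.
341.3 mm over 786 years gives 341.3 / 786 ≈ 0.434 mm/yr.

0.434 mm/yr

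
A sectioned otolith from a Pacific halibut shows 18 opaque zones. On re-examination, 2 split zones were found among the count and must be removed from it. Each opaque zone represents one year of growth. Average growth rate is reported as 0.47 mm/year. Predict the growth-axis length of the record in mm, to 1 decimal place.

Adjusted count: 18 − 2 = 16 opaque zones.
16 years at 0.47 mm/year gives 0.47 × 16 = 7.5 mm.

7.5 mm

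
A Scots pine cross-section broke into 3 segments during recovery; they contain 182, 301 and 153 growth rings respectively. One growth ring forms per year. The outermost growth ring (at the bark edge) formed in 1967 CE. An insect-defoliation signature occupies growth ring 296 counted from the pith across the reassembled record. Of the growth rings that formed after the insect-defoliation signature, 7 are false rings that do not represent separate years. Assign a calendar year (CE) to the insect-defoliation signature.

Total growth rings = 182 + 301 + 153 = 636.
Between growth ring 296 and the bark edge there are 636 − 296 = 340 growth rings.
Removing the 7 false growth rings leaves 340 − 7 = 333 true growth rings beyond the insect-defoliation signature.
Counting back 333 years from 1967 CE places the insect-defoliation signature in 1967 − 333 = 1634 CE.

1634 CE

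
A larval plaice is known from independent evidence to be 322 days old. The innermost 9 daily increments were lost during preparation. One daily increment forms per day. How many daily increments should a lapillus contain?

313 daily increments

At one daily increment per day, 322 days correspond to 322 daily increments.
Subtracting the 9 daily increments not captured gives 322 − 9 = 313 daily increments in the record.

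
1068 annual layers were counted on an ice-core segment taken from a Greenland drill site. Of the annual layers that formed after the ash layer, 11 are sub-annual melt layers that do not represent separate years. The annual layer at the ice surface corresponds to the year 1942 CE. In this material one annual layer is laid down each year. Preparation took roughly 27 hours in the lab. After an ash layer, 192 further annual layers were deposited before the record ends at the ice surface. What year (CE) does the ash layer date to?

1761 CE

There are 192 annual layers younger than the ash layer.
192 − 11 false = 181 true annual layers after the ash layer.
Counting back 181 years from 1942 CE places the ash layer in 1942 − 181 = 1761 CE.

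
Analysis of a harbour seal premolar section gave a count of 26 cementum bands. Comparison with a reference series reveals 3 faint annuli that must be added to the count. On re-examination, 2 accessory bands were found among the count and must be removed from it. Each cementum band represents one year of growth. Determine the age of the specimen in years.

Correcting the raw count gives 26 − 2 + 3 = 27 true cementum bands.
One cementum band per year makes the duration 27 years.

27 yr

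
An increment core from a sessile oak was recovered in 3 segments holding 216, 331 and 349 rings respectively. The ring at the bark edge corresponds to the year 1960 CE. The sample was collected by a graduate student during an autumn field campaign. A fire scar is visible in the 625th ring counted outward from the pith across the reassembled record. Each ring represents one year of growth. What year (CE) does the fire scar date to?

Total rings = 216 + 331 + 349 = 896.
896 − 625 = 271 rings lie beyond the fire scar toward the bark edge.
1960 − 271 = 1689 CE.

1689 CE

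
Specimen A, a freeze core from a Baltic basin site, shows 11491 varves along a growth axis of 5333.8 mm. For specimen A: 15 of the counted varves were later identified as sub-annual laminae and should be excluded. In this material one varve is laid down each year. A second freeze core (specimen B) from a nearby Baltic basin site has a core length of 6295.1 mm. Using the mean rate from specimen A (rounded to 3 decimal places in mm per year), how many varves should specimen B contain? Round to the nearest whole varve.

Specimen A: adjusted count: 11491 − 15 = 11476 varves.
A: Mean rate = 5333.8 mm / 11476 years ≈ 0.465 mm per year.
B spans 6295.1 / 0.465 = 13537.85 years ≈ 13538 varves.

13538 varves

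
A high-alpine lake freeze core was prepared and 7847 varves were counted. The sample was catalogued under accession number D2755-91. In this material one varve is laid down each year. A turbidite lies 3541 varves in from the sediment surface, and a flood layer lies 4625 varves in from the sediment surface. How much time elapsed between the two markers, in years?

1084 yr

The two markers are separated by 4625 − 3541 = 1084 varves.
That is 1084 years at one varve per year.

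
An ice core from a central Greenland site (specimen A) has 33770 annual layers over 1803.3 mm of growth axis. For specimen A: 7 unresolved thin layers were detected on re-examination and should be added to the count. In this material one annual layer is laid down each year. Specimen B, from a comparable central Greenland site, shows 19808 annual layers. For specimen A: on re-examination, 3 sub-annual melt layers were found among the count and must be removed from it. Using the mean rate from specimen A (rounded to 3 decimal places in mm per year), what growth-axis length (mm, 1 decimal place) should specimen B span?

1049.8 mm

Specimen A: true annual layer count = 33770 − 3 + 7 = 33774.
A: 1803.3 mm over 33774 years gives 1803.3 / 33774 ≈ 0.053 mm/year.
Length of B = 0.053 × 19808 = 1049.8 mm.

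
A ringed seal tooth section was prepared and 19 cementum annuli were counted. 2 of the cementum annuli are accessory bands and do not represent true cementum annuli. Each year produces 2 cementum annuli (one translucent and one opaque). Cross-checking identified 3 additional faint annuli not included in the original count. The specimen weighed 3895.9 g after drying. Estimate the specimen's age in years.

10 yr

After corrections the count is 19 − 2 + 3 = 20 cementum annuli.
Dividing by 2 cementum annuli per year: 20 / 2 = 10 years.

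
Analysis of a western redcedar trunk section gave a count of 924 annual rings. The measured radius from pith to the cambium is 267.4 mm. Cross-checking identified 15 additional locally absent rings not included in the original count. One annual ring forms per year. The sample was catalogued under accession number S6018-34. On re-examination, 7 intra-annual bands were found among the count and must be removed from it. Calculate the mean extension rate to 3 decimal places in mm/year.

0.287 mm/year

Adjusted count: 924 − 7 + 15 = 932 annual rings.
Extension rate ≈ 267.4 / 932 = 0.287 mm/year.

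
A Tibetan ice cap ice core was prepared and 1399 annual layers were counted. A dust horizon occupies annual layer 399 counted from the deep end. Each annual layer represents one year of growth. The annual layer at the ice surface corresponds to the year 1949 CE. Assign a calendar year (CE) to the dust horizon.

Between annual layer 399 and the ice surface there are 1399 − 399 = 1000 annual layers.
The annual layer at the ice surface is 1949 CE, so the dust horizon dates to 1949 − 1000 = 949 CE.

949 CE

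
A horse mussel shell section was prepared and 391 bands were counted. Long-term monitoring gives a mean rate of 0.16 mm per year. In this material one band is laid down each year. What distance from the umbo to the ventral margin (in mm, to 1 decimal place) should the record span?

391 years of growth are recorded.
Length ≈ 0.16 × 391 = 62.6 mm.

62.6 mm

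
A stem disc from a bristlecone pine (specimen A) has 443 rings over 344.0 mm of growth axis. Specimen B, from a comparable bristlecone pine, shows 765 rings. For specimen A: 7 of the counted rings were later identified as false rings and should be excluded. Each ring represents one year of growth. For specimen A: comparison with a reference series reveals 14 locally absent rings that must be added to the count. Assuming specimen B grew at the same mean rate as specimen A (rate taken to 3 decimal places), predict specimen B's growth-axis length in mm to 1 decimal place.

584.5 mm

Specimen A: after corrections the count is 443 − 7 + 14 = 450 rings.
A: Mean rate = 344.0 mm / 450 years ≈ 0.764 mm/year.
For B, 0.764 mm/year × 765 years = 584.5 mm.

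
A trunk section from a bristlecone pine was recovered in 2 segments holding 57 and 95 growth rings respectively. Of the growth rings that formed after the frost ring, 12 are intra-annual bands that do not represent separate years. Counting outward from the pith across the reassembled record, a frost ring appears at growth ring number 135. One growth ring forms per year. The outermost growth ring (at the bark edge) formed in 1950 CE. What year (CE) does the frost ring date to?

1945 CE

Total growth rings = 57 + 95 = 152.
The frost ring sits at growth ring 135 from the pith, so 152 − 135 = 17 growth rings formed after it.
Excluding 12 false growth rings: 17 − 12 = 5.
The growth ring at the bark edge is 1950 CE, so the frost ring dates to 1950 − 5 = 1945 CE.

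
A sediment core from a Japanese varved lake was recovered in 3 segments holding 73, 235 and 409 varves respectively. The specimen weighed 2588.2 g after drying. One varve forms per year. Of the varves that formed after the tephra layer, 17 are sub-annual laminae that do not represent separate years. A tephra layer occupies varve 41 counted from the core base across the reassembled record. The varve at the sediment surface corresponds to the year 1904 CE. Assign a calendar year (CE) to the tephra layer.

Total varves = 73 + 235 + 409 = 717.
717 − 41 = 676 varves lie beyond the tephra layer toward the sediment surface.
676 − 17 false = 659 true varves after the tephra layer.
1904 − 659 = 1245 CE.

1245 CE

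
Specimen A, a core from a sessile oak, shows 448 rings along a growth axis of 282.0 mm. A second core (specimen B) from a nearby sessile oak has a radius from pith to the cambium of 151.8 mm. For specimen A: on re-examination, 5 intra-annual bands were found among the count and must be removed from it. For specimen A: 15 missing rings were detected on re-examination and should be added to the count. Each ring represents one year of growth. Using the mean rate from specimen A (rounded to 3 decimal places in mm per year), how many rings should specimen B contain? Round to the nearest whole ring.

Specimen A: after corrections the count is 448 − 5 + 15 = 458 rings.
A: Mean rate = 282.0 mm / 458 years ≈ 0.616 mm/year.
For B, 151.8 / 0.616 = 246.43 years ≈ 246 rings.

246 rings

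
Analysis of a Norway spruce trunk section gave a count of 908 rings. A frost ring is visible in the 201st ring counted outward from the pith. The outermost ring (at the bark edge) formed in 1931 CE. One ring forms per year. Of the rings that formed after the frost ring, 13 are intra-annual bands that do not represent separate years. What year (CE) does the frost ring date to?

908 − 201 = 707 rings lie beyond the frost ring toward the bark edge.
Removing the 13 false rings leaves 707 − 13 = 694 true rings beyond the frost ring.
Counting back 694 years from 1931 CE places the frost ring in 1931 − 694 = 1237 CE.

1237 CE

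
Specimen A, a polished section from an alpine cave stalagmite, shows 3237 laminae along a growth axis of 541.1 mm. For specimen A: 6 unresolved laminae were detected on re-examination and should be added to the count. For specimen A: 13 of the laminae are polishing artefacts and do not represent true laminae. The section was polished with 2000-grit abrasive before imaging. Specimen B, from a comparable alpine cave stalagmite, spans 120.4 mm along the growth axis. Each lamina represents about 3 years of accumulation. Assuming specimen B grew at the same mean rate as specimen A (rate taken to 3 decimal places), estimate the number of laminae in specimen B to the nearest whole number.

717 laminae

Specimen A: true lamina count = 3237 − 13 + 6 = 3230.
Specimen A: multiplying by 3 years per lamina: 3230 × 3 = 9690 years.
A: Extension rate ≈ 541.1 / 9690 = 0.056 mm per year.
For B, 120.4 / 0.056 = 2150.00 years; at 3 years per lamina that is 2150.00 / 3 ≈ 717 laminae.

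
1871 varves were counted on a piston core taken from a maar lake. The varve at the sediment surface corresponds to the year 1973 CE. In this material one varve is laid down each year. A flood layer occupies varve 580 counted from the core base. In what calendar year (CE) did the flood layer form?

The flood layer sits at varve 580 from the core base, so 1871 − 580 = 1291 varves formed after it.
1973 − 1291 = 682 CE.

682 CE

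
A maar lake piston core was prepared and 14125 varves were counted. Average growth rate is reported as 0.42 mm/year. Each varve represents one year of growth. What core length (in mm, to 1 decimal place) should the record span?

14125 years of growth are recorded.
14125 years at 0.42 mm/year gives 0.42 × 14125 = 5932.5 mm.

5932.5 mm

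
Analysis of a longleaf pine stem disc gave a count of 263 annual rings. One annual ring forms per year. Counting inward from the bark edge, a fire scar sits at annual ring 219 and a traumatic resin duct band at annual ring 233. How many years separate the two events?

233 − 219 = 14 annual rings lie between the two events.
At one annual ring per year, 14 years elapsed between them.

14 yr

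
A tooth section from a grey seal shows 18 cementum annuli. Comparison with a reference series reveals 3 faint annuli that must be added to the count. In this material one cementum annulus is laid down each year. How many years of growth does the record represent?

True cementum annulus count = 18 + 3 = 21.
One cementum annulus per year makes the duration 21 years.

21 years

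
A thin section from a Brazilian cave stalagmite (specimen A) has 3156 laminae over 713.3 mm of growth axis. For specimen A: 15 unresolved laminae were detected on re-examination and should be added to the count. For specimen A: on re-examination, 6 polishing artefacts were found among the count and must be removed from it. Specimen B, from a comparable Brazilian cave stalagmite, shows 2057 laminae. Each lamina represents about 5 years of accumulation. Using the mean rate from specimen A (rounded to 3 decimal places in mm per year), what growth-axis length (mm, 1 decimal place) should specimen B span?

462.8 mm

Specimen A: after corrections the count is 3156 − 6 + 15 = 3165 laminae.
Specimen A: 3165 laminae at 5 years each span 3165 × 5 = 15825 years.
A: 713.3 mm over 15825 years gives 713.3 / 15825 ≈ 0.045 mm per year.
Specimen B: 2057 laminae at 5 years each span 2057 × 5 = 10285 years. For B, 0.045 mm/year × 10285 years = 462.8 mm.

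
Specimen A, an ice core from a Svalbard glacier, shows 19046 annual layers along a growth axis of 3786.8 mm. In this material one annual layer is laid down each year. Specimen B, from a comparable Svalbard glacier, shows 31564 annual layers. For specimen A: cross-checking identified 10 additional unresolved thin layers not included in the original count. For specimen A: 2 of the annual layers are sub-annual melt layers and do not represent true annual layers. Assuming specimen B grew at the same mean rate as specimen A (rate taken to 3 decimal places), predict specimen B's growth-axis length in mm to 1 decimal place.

Specimen A: true annual layer count = 19046 − 2 + 10 = 19054.
A: Extension rate ≈ 3786.8 / 19054 = 0.199 mm/year.
Length of B = 0.199 × 31564 = 6281.2 mm.

6281.2 mm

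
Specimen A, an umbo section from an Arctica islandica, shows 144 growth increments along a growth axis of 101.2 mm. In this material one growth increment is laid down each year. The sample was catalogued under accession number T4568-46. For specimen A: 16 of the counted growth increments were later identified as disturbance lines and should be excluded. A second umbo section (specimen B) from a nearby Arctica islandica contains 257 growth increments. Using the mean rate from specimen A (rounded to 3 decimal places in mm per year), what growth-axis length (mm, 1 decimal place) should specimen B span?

203.3 mm

Specimen A: after corrections the count is 144 − 16 = 128 growth increments.
A: Extension rate ≈ 101.2 / 128 = 0.791 mm per year.
Length of B = 0.791 × 257 = 203.3 mm.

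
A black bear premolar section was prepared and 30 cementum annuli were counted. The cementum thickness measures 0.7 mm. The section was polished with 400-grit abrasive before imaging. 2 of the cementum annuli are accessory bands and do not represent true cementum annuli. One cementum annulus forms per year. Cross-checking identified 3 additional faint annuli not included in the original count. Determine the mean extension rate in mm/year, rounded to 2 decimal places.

Correcting the raw count gives 30 − 2 + 3 = 31 true cementum annuli.
0.7 mm over 31 years gives 0.7 / 31 ≈ 0.02 mm/year.

0.02 mm/year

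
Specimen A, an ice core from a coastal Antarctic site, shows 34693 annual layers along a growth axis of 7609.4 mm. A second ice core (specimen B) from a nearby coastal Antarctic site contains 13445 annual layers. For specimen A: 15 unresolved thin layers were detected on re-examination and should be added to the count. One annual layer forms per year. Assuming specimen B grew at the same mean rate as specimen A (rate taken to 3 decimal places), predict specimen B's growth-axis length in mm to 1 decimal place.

Specimen A: adjusted count: 34693 + 15 = 34708 annual layers.
A: Mean rate = 7609.4 mm / 34708 years ≈ 0.219 mm/year.
Length of B = 0.219 × 13445 = 2944.5 mm.

2944.5 mm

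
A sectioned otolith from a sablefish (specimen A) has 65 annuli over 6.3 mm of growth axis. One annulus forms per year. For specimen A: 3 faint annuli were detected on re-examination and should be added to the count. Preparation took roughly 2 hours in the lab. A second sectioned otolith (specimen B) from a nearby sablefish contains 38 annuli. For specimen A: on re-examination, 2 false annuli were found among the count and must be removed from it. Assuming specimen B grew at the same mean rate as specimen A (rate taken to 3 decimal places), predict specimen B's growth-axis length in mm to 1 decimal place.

3.6 mm

Specimen A: adjusted count: 65 − 2 + 3 = 66 annuli.
A: Extension rate ≈ 6.3 / 66 = 0.095 mm per year.
For B, 0.095 mm/year × 38 years = 3.6 mm.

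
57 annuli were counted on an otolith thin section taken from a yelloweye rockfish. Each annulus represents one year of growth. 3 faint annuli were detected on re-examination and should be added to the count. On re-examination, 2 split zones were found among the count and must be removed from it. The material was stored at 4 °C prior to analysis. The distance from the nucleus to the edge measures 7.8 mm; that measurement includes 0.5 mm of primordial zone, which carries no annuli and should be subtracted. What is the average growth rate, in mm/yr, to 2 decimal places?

0.13 mm/yr

Adjusted count: 57 − 2 + 3 = 58 annuli.
Net length = 7.8 − 0.5 = 7.3 mm.
7.3 mm over 58 years gives 7.3 / 58 ≈ 0.13 mm/yr.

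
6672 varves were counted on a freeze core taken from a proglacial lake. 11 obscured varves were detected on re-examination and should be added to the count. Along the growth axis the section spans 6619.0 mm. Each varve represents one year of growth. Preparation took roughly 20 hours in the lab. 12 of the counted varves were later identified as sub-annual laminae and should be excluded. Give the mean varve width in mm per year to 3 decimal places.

0.992 mm per year

Correcting the raw count gives 6672 − 12 + 11 = 6671 true varves.
6619.0 mm over 6671 years gives 6619.0 / 6671 ≈ 0.992 mm per year.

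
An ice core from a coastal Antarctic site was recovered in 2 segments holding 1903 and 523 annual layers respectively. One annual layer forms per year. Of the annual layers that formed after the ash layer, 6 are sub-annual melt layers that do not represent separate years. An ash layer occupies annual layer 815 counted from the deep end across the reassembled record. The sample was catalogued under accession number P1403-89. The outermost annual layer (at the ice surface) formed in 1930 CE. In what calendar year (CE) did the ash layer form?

Total annual layers = 1903 + 523 = 2426.
2426 − 815 = 1611 annual layers lie beyond the ash layer toward the ice surface.
Removing the 6 false annual layers leaves 1611 − 6 = 1605 true annual layers beyond the ash layer.
1930 − 1605 = 325 CE.

325 CE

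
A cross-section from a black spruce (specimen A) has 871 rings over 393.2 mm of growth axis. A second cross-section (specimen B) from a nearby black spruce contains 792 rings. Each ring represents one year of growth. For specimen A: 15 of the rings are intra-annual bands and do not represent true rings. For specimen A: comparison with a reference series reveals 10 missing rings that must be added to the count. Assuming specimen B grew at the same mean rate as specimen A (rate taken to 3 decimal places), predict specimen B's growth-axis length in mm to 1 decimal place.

Specimen A: after corrections the count is 871 − 15 + 10 = 866 rings.
A: Extension rate ≈ 393.2 / 866 = 0.454 mm/year.
For B, 0.454 mm/year × 792 years = 359.6 mm.

359.6 mm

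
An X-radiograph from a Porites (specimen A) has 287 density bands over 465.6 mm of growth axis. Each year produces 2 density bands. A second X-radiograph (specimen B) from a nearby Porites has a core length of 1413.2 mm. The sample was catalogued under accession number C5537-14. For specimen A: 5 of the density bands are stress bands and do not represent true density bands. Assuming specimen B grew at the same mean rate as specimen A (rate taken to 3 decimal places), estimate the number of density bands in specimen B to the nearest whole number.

Specimen A: correcting the raw count gives 287 − 5 = 282 true density bands.
Specimen A: dividing by 2 density bands per year: 282 / 2 = 141 years.
A: Mean rate = 465.6 mm / 141 years ≈ 3.302 mm/year.
For B, 1413.2 / 3.302 = 427.98 years; at 2 density bands per year that is 427.98 × 2 ≈ 856 density bands.

856 density bands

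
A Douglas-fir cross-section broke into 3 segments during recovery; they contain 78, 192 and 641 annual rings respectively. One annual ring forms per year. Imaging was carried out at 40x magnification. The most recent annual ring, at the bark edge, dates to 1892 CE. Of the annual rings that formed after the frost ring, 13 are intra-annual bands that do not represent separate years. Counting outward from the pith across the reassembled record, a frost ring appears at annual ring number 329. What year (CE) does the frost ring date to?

1323 CE

Total annual rings = 78 + 192 + 641 = 911.
Between annual ring 329 and the bark edge there are 911 − 329 = 582 annual rings.
Removing the 13 false annual rings leaves 582 − 13 = 569 true annual rings beyond the frost ring.
1892 − 569 = 1323 CE.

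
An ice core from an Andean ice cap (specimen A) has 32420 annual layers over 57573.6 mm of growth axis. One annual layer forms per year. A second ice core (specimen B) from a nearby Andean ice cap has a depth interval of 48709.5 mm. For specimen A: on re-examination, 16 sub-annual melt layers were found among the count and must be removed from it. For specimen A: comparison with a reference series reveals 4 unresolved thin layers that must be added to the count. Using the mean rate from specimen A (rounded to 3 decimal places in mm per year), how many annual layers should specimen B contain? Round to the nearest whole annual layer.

27411 annual layers

Specimen A: adjusted count: 32420 − 16 + 4 = 32408 annual layers.
A: Extension rate ≈ 57573.6 / 32408 = 1.777 mm/yr.
B spans 48709.5 / 1.777 = 27411.09 years ≈ 27411 annual layers.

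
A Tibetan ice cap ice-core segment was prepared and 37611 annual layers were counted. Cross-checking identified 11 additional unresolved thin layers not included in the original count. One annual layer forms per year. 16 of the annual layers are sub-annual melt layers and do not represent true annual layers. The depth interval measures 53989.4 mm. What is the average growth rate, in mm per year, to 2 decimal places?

1.44 mm per year

After corrections the count is 37611 − 16 + 11 = 37606 annual layers.
Extension rate ≈ 53989.4 / 37606 = 1.44 mm per year.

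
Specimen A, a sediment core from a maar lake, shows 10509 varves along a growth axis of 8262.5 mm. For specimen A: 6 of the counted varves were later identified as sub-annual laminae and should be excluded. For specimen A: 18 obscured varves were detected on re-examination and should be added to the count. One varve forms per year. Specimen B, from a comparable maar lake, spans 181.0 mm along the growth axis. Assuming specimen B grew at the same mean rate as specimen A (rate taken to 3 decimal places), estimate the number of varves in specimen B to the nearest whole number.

Specimen A: adjusted count: 10509 − 6 + 18 = 10521 varves.
A: 8262.5 mm over 10521 years gives 8262.5 / 10521 ≈ 0.785 mm/year.
B spans 181.0 / 0.785 = 230.57 years ≈ 231 varves.

231 varves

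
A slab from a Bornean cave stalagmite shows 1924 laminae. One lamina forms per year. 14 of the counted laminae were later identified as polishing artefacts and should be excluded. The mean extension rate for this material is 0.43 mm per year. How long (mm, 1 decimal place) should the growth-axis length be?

After corrections the count is 1924 − 14 = 1910 laminae.
Predicted length = 0.43 mm/year × 1910 years = 821.3 mm.

821.3 mm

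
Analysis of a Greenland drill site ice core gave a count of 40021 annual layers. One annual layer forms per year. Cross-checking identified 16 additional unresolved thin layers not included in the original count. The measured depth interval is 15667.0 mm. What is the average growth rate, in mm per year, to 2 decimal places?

After corrections the count is 40021 + 16 = 40037 annual layers.
Mean rate = 15667.0 mm / 40037 years ≈ 0.39 mm per year.

0.39 mm per year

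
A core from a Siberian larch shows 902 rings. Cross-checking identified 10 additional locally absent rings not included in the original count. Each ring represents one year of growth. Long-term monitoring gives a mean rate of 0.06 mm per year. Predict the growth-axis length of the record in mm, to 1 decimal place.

After corrections the count is 902 + 10 = 912 rings.
912 years at 0.06 mm/year gives 0.06 × 912 = 54.7 mm.

54.7 mm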